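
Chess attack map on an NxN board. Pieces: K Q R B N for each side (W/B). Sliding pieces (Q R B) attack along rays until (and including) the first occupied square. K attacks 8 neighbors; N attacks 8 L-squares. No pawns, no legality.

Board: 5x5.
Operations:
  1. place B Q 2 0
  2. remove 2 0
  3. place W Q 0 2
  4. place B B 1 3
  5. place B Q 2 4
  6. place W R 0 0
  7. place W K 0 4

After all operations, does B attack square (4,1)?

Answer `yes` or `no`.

Answer: no

Derivation:
Op 1: place BQ@(2,0)
Op 2: remove (2,0)
Op 3: place WQ@(0,2)
Op 4: place BB@(1,3)
Op 5: place BQ@(2,4)
Op 6: place WR@(0,0)
Op 7: place WK@(0,4)
Per-piece attacks for B:
  BB@(1,3): attacks (2,4) (2,2) (3,1) (4,0) (0,4) (0,2) [ray(1,1) blocked at (2,4); ray(-1,1) blocked at (0,4); ray(-1,-1) blocked at (0,2)]
  BQ@(2,4): attacks (2,3) (2,2) (2,1) (2,0) (3,4) (4,4) (1,4) (0,4) (3,3) (4,2) (1,3) [ray(-1,0) blocked at (0,4); ray(-1,-1) blocked at (1,3)]
B attacks (4,1): no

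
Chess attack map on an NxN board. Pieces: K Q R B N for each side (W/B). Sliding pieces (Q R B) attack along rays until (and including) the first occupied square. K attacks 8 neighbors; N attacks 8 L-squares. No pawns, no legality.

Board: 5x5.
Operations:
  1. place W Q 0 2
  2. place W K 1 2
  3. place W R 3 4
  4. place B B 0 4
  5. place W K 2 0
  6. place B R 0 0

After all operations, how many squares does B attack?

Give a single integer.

Answer: 8

Derivation:
Op 1: place WQ@(0,2)
Op 2: place WK@(1,2)
Op 3: place WR@(3,4)
Op 4: place BB@(0,4)
Op 5: place WK@(2,0)
Op 6: place BR@(0,0)
Per-piece attacks for B:
  BR@(0,0): attacks (0,1) (0,2) (1,0) (2,0) [ray(0,1) blocked at (0,2); ray(1,0) blocked at (2,0)]
  BB@(0,4): attacks (1,3) (2,2) (3,1) (4,0)
Union (8 distinct): (0,1) (0,2) (1,0) (1,3) (2,0) (2,2) (3,1) (4,0)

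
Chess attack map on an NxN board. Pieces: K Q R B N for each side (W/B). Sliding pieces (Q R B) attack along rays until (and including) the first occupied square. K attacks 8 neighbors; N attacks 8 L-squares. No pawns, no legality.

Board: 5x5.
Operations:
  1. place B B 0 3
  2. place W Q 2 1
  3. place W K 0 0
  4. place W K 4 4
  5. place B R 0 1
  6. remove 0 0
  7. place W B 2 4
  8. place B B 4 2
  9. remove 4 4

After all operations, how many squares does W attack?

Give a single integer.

Op 1: place BB@(0,3)
Op 2: place WQ@(2,1)
Op 3: place WK@(0,0)
Op 4: place WK@(4,4)
Op 5: place BR@(0,1)
Op 6: remove (0,0)
Op 7: place WB@(2,4)
Op 8: place BB@(4,2)
Op 9: remove (4,4)
Per-piece attacks for W:
  WQ@(2,1): attacks (2,2) (2,3) (2,4) (2,0) (3,1) (4,1) (1,1) (0,1) (3,2) (4,3) (3,0) (1,2) (0,3) (1,0) [ray(0,1) blocked at (2,4); ray(-1,0) blocked at (0,1); ray(-1,1) blocked at (0,3)]
  WB@(2,4): attacks (3,3) (4,2) (1,3) (0,2) [ray(1,-1) blocked at (4,2)]
Union (18 distinct): (0,1) (0,2) (0,3) (1,0) (1,1) (1,2) (1,3) (2,0) (2,2) (2,3) (2,4) (3,0) (3,1) (3,2) (3,3) (4,1) (4,2) (4,3)

Answer: 18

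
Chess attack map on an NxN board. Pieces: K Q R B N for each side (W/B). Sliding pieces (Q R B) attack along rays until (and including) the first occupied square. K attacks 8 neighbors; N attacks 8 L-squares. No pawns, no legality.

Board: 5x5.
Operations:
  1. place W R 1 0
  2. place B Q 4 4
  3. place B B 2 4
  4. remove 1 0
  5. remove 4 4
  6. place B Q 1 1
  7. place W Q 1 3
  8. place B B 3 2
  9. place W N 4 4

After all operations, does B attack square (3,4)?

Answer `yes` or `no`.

Answer: no

Derivation:
Op 1: place WR@(1,0)
Op 2: place BQ@(4,4)
Op 3: place BB@(2,4)
Op 4: remove (1,0)
Op 5: remove (4,4)
Op 6: place BQ@(1,1)
Op 7: place WQ@(1,3)
Op 8: place BB@(3,2)
Op 9: place WN@(4,4)
Per-piece attacks for B:
  BQ@(1,1): attacks (1,2) (1,3) (1,0) (2,1) (3,1) (4,1) (0,1) (2,2) (3,3) (4,4) (2,0) (0,2) (0,0) [ray(0,1) blocked at (1,3); ray(1,1) blocked at (4,4)]
  BB@(2,4): attacks (3,3) (4,2) (1,3) [ray(-1,-1) blocked at (1,3)]
  BB@(3,2): attacks (4,3) (4,1) (2,3) (1,4) (2,1) (1,0)
B attacks (3,4): no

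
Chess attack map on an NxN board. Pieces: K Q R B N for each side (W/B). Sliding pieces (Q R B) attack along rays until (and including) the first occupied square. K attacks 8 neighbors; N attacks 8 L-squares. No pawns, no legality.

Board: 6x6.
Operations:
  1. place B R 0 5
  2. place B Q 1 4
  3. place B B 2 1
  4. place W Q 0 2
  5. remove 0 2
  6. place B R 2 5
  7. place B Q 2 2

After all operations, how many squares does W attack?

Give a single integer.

Answer: 0

Derivation:
Op 1: place BR@(0,5)
Op 2: place BQ@(1,4)
Op 3: place BB@(2,1)
Op 4: place WQ@(0,2)
Op 5: remove (0,2)
Op 6: place BR@(2,5)
Op 7: place BQ@(2,2)
Per-piece attacks for W:
Union (0 distinct): (none)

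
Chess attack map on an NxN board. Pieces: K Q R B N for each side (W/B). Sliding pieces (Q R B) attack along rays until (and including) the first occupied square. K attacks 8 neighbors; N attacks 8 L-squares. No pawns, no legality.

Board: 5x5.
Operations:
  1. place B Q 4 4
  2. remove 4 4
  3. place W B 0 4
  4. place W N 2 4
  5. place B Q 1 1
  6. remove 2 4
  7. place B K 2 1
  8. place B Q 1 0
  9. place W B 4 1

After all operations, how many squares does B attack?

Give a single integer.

Answer: 17

Derivation:
Op 1: place BQ@(4,4)
Op 2: remove (4,4)
Op 3: place WB@(0,4)
Op 4: place WN@(2,4)
Op 5: place BQ@(1,1)
Op 6: remove (2,4)
Op 7: place BK@(2,1)
Op 8: place BQ@(1,0)
Op 9: place WB@(4,1)
Per-piece attacks for B:
  BQ@(1,0): attacks (1,1) (2,0) (3,0) (4,0) (0,0) (2,1) (0,1) [ray(0,1) blocked at (1,1); ray(1,1) blocked at (2,1)]
  BQ@(1,1): attacks (1,2) (1,3) (1,4) (1,0) (2,1) (0,1) (2,2) (3,3) (4,4) (2,0) (0,2) (0,0) [ray(0,-1) blocked at (1,0); ray(1,0) blocked at (2,1)]
  BK@(2,1): attacks (2,2) (2,0) (3,1) (1,1) (3,2) (3,0) (1,2) (1,0)
Union (17 distinct): (0,0) (0,1) (0,2) (1,0) (1,1) (1,2) (1,3) (1,4) (2,0) (2,1) (2,2) (3,0) (3,1) (3,2) (3,3) (4,0) (4,4)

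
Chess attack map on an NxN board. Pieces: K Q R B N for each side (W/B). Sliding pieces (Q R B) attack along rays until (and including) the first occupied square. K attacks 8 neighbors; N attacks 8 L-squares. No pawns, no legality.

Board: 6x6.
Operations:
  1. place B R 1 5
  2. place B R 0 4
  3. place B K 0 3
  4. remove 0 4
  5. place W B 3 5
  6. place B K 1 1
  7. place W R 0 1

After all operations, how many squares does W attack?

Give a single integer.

Op 1: place BR@(1,5)
Op 2: place BR@(0,4)
Op 3: place BK@(0,3)
Op 4: remove (0,4)
Op 5: place WB@(3,5)
Op 6: place BK@(1,1)
Op 7: place WR@(0,1)
Per-piece attacks for W:
  WR@(0,1): attacks (0,2) (0,3) (0,0) (1,1) [ray(0,1) blocked at (0,3); ray(1,0) blocked at (1,1)]
  WB@(3,5): attacks (4,4) (5,3) (2,4) (1,3) (0,2)
Union (8 distinct): (0,0) (0,2) (0,3) (1,1) (1,3) (2,4) (4,4) (5,3)

Answer: 8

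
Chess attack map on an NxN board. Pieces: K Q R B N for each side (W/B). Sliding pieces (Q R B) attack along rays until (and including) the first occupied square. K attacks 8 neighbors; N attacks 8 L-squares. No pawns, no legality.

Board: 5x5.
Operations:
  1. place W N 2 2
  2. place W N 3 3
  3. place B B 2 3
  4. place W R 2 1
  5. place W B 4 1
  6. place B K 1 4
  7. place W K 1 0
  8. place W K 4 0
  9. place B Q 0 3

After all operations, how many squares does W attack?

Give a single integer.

Answer: 17

Derivation:
Op 1: place WN@(2,2)
Op 2: place WN@(3,3)
Op 3: place BB@(2,3)
Op 4: place WR@(2,1)
Op 5: place WB@(4,1)
Op 6: place BK@(1,4)
Op 7: place WK@(1,0)
Op 8: place WK@(4,0)
Op 9: place BQ@(0,3)
Per-piece attacks for W:
  WK@(1,0): attacks (1,1) (2,0) (0,0) (2,1) (0,1)
  WR@(2,1): attacks (2,2) (2,0) (3,1) (4,1) (1,1) (0,1) [ray(0,1) blocked at (2,2); ray(1,0) blocked at (4,1)]
  WN@(2,2): attacks (3,4) (4,3) (1,4) (0,3) (3,0) (4,1) (1,0) (0,1)
  WN@(3,3): attacks (1,4) (4,1) (2,1) (1,2)
  WK@(4,0): attacks (4,1) (3,0) (3,1)
  WB@(4,1): attacks (3,2) (2,3) (3,0) [ray(-1,1) blocked at (2,3)]
Union (17 distinct): (0,0) (0,1) (0,3) (1,0) (1,1) (1,2) (1,4) (2,0) (2,1) (2,2) (2,3) (3,0) (3,1) (3,2) (3,4) (4,1) (4,3)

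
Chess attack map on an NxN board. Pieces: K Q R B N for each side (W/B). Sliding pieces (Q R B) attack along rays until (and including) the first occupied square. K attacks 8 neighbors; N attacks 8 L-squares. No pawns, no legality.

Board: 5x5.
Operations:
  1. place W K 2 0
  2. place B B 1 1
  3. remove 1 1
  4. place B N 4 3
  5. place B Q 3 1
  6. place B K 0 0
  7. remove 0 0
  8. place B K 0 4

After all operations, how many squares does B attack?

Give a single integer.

Answer: 18

Derivation:
Op 1: place WK@(2,0)
Op 2: place BB@(1,1)
Op 3: remove (1,1)
Op 4: place BN@(4,3)
Op 5: place BQ@(3,1)
Op 6: place BK@(0,0)
Op 7: remove (0,0)
Op 8: place BK@(0,4)
Per-piece attacks for B:
  BK@(0,4): attacks (0,3) (1,4) (1,3)
  BQ@(3,1): attacks (3,2) (3,3) (3,4) (3,0) (4,1) (2,1) (1,1) (0,1) (4,2) (4,0) (2,2) (1,3) (0,4) (2,0) [ray(-1,1) blocked at (0,4); ray(-1,-1) blocked at (2,0)]
  BN@(4,3): attacks (2,4) (3,1) (2,2)
Union (18 distinct): (0,1) (0,3) (0,4) (1,1) (1,3) (1,4) (2,0) (2,1) (2,2) (2,4) (3,0) (3,1) (3,2) (3,3) (3,4) (4,0) (4,1) (4,2)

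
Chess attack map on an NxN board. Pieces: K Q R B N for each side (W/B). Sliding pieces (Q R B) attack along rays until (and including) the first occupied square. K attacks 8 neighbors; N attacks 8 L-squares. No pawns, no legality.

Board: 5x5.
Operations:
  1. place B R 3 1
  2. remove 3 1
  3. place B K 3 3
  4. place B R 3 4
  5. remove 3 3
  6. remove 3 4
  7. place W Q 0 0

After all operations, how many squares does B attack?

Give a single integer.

Answer: 0

Derivation:
Op 1: place BR@(3,1)
Op 2: remove (3,1)
Op 3: place BK@(3,3)
Op 4: place BR@(3,4)
Op 5: remove (3,3)
Op 6: remove (3,4)
Op 7: place WQ@(0,0)
Per-piece attacks for B:
Union (0 distinct): (none)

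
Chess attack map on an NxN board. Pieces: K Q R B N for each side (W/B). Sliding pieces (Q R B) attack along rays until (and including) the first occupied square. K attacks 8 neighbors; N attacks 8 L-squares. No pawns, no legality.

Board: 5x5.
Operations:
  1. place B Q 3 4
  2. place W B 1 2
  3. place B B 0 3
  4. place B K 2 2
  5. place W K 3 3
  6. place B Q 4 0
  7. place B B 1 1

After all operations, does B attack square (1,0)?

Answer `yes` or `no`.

Op 1: place BQ@(3,4)
Op 2: place WB@(1,2)
Op 3: place BB@(0,3)
Op 4: place BK@(2,2)
Op 5: place WK@(3,3)
Op 6: place BQ@(4,0)
Op 7: place BB@(1,1)
Per-piece attacks for B:
  BB@(0,3): attacks (1,4) (1,2) [ray(1,-1) blocked at (1,2)]
  BB@(1,1): attacks (2,2) (2,0) (0,2) (0,0) [ray(1,1) blocked at (2,2)]
  BK@(2,2): attacks (2,3) (2,1) (3,2) (1,2) (3,3) (3,1) (1,3) (1,1)
  BQ@(3,4): attacks (3,3) (4,4) (2,4) (1,4) (0,4) (4,3) (2,3) (1,2) [ray(0,-1) blocked at (3,3); ray(-1,-1) blocked at (1,2)]
  BQ@(4,0): attacks (4,1) (4,2) (4,3) (4,4) (3,0) (2,0) (1,0) (0,0) (3,1) (2,2) [ray(-1,1) blocked at (2,2)]
B attacks (1,0): yes

Answer: yes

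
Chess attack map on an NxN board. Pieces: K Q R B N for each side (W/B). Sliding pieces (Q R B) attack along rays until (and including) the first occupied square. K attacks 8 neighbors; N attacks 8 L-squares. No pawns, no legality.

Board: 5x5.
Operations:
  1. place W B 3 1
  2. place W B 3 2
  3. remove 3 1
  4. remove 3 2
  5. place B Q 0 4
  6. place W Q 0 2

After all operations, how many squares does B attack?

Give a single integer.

Answer: 10

Derivation:
Op 1: place WB@(3,1)
Op 2: place WB@(3,2)
Op 3: remove (3,1)
Op 4: remove (3,2)
Op 5: place BQ@(0,4)
Op 6: place WQ@(0,2)
Per-piece attacks for B:
  BQ@(0,4): attacks (0,3) (0,2) (1,4) (2,4) (3,4) (4,4) (1,3) (2,2) (3,1) (4,0) [ray(0,-1) blocked at (0,2)]
Union (10 distinct): (0,2) (0,3) (1,3) (1,4) (2,2) (2,4) (3,1) (3,4) (4,0) (4,4)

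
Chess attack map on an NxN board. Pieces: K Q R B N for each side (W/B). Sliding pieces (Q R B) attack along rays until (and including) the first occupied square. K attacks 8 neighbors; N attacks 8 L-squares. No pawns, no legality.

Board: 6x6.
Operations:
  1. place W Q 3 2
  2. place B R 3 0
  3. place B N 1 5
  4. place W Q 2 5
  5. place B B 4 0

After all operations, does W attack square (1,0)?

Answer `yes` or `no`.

Op 1: place WQ@(3,2)
Op 2: place BR@(3,0)
Op 3: place BN@(1,5)
Op 4: place WQ@(2,5)
Op 5: place BB@(4,0)
Per-piece attacks for W:
  WQ@(2,5): attacks (2,4) (2,3) (2,2) (2,1) (2,0) (3,5) (4,5) (5,5) (1,5) (3,4) (4,3) (5,2) (1,4) (0,3) [ray(-1,0) blocked at (1,5)]
  WQ@(3,2): attacks (3,3) (3,4) (3,5) (3,1) (3,0) (4,2) (5,2) (2,2) (1,2) (0,2) (4,3) (5,4) (4,1) (5,0) (2,3) (1,4) (0,5) (2,1) (1,0) [ray(0,-1) blocked at (3,0)]
W attacks (1,0): yes

Answer: yes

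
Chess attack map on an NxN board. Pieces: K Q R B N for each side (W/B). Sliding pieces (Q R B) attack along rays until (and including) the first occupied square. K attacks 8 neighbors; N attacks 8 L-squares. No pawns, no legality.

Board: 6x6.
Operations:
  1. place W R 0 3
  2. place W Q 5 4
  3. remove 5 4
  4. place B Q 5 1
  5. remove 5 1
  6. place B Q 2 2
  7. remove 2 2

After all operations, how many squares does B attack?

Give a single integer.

Answer: 0

Derivation:
Op 1: place WR@(0,3)
Op 2: place WQ@(5,4)
Op 3: remove (5,4)
Op 4: place BQ@(5,1)
Op 5: remove (5,1)
Op 6: place BQ@(2,2)
Op 7: remove (2,2)
Per-piece attacks for B:
Union (0 distinct): (none)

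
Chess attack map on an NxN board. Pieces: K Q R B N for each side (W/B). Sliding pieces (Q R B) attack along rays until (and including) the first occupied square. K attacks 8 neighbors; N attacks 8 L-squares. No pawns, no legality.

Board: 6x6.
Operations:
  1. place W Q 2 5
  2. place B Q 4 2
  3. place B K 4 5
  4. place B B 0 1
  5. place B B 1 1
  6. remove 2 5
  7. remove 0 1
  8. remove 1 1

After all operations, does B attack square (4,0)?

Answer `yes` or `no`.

Answer: yes

Derivation:
Op 1: place WQ@(2,5)
Op 2: place BQ@(4,2)
Op 3: place BK@(4,5)
Op 4: place BB@(0,1)
Op 5: place BB@(1,1)
Op 6: remove (2,5)
Op 7: remove (0,1)
Op 8: remove (1,1)
Per-piece attacks for B:
  BQ@(4,2): attacks (4,3) (4,4) (4,5) (4,1) (4,0) (5,2) (3,2) (2,2) (1,2) (0,2) (5,3) (5,1) (3,3) (2,4) (1,5) (3,1) (2,0) [ray(0,1) blocked at (4,5)]
  BK@(4,5): attacks (4,4) (5,5) (3,5) (5,4) (3,4)
B attacks (4,0): yes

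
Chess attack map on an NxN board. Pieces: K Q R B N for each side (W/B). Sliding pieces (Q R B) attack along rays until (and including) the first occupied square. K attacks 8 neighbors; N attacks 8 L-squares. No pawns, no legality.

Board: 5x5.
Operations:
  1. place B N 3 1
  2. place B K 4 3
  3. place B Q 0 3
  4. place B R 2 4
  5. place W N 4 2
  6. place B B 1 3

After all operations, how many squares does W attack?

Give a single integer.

Op 1: place BN@(3,1)
Op 2: place BK@(4,3)
Op 3: place BQ@(0,3)
Op 4: place BR@(2,4)
Op 5: place WN@(4,2)
Op 6: place BB@(1,3)
Per-piece attacks for W:
  WN@(4,2): attacks (3,4) (2,3) (3,0) (2,1)
Union (4 distinct): (2,1) (2,3) (3,0) (3,4)

Answer: 4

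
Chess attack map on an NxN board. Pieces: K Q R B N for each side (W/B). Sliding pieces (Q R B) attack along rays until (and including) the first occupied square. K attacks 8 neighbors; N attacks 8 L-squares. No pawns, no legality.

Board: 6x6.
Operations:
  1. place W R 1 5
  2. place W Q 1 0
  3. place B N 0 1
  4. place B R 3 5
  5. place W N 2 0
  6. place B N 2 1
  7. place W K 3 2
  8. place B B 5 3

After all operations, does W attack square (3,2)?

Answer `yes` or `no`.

Answer: yes

Derivation:
Op 1: place WR@(1,5)
Op 2: place WQ@(1,0)
Op 3: place BN@(0,1)
Op 4: place BR@(3,5)
Op 5: place WN@(2,0)
Op 6: place BN@(2,1)
Op 7: place WK@(3,2)
Op 8: place BB@(5,3)
Per-piece attacks for W:
  WQ@(1,0): attacks (1,1) (1,2) (1,3) (1,4) (1,5) (2,0) (0,0) (2,1) (0,1) [ray(0,1) blocked at (1,5); ray(1,0) blocked at (2,0); ray(1,1) blocked at (2,1); ray(-1,1) blocked at (0,1)]
  WR@(1,5): attacks (1,4) (1,3) (1,2) (1,1) (1,0) (2,5) (3,5) (0,5) [ray(0,-1) blocked at (1,0); ray(1,0) blocked at (3,5)]
  WN@(2,0): attacks (3,2) (4,1) (1,2) (0,1)
  WK@(3,2): attacks (3,3) (3,1) (4,2) (2,2) (4,3) (4,1) (2,3) (2,1)
W attacks (3,2): yes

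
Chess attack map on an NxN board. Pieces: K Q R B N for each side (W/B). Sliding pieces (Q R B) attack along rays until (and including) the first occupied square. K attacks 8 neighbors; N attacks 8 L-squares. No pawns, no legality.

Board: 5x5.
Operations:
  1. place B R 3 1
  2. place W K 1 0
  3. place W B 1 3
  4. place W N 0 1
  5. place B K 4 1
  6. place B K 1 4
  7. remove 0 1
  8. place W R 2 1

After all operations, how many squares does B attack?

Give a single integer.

Op 1: place BR@(3,1)
Op 2: place WK@(1,0)
Op 3: place WB@(1,3)
Op 4: place WN@(0,1)
Op 5: place BK@(4,1)
Op 6: place BK@(1,4)
Op 7: remove (0,1)
Op 8: place WR@(2,1)
Per-piece attacks for B:
  BK@(1,4): attacks (1,3) (2,4) (0,4) (2,3) (0,3)
  BR@(3,1): attacks (3,2) (3,3) (3,4) (3,0) (4,1) (2,1) [ray(1,0) blocked at (4,1); ray(-1,0) blocked at (2,1)]
  BK@(4,1): attacks (4,2) (4,0) (3,1) (3,2) (3,0)
Union (14 distinct): (0,3) (0,4) (1,3) (2,1) (2,3) (2,4) (3,0) (3,1) (3,2) (3,3) (3,4) (4,0) (4,1) (4,2)

Answer: 14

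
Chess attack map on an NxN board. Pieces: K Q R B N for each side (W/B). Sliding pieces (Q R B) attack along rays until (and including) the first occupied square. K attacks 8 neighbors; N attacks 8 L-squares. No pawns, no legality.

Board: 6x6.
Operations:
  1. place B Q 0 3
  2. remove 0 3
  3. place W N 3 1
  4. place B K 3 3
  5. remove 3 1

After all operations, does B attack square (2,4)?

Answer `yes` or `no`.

Op 1: place BQ@(0,3)
Op 2: remove (0,3)
Op 3: place WN@(3,1)
Op 4: place BK@(3,3)
Op 5: remove (3,1)
Per-piece attacks for B:
  BK@(3,3): attacks (3,4) (3,2) (4,3) (2,3) (4,4) (4,2) (2,4) (2,2)
B attacks (2,4): yes

Answer: yes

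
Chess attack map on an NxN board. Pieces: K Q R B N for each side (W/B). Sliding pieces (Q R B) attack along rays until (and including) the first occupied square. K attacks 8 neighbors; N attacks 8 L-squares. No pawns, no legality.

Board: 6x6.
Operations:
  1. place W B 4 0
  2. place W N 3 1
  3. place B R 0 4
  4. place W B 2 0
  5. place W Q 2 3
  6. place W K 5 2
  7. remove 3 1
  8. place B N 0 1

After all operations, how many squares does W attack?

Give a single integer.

Answer: 25

Derivation:
Op 1: place WB@(4,0)
Op 2: place WN@(3,1)
Op 3: place BR@(0,4)
Op 4: place WB@(2,0)
Op 5: place WQ@(2,3)
Op 6: place WK@(5,2)
Op 7: remove (3,1)
Op 8: place BN@(0,1)
Per-piece attacks for W:
  WB@(2,0): attacks (3,1) (4,2) (5,3) (1,1) (0,2)
  WQ@(2,3): attacks (2,4) (2,5) (2,2) (2,1) (2,0) (3,3) (4,3) (5,3) (1,3) (0,3) (3,4) (4,5) (3,2) (4,1) (5,0) (1,4) (0,5) (1,2) (0,1) [ray(0,-1) blocked at (2,0); ray(-1,-1) blocked at (0,1)]
  WB@(4,0): attacks (5,1) (3,1) (2,2) (1,3) (0,4) [ray(-1,1) blocked at (0,4)]
  WK@(5,2): attacks (5,3) (5,1) (4,2) (4,3) (4,1)
Union (25 distinct): (0,1) (0,2) (0,3) (0,4) (0,5) (1,1) (1,2) (1,3) (1,4) (2,0) (2,1) (2,2) (2,4) (2,5) (3,1) (3,2) (3,3) (3,4) (4,1) (4,2) (4,3) (4,5) (5,0) (5,1) (5,3)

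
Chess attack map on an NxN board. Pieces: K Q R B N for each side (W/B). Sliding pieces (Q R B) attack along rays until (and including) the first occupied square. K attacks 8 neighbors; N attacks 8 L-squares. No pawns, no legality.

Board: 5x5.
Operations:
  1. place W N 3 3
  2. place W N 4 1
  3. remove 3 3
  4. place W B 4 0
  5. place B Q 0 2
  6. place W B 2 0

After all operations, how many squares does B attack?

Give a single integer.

Answer: 12

Derivation:
Op 1: place WN@(3,3)
Op 2: place WN@(4,1)
Op 3: remove (3,3)
Op 4: place WB@(4,0)
Op 5: place BQ@(0,2)
Op 6: place WB@(2,0)
Per-piece attacks for B:
  BQ@(0,2): attacks (0,3) (0,4) (0,1) (0,0) (1,2) (2,2) (3,2) (4,2) (1,3) (2,4) (1,1) (2,0) [ray(1,-1) blocked at (2,0)]
Union (12 distinct): (0,0) (0,1) (0,3) (0,4) (1,1) (1,2) (1,3) (2,0) (2,2) (2,4) (3,2) (4,2)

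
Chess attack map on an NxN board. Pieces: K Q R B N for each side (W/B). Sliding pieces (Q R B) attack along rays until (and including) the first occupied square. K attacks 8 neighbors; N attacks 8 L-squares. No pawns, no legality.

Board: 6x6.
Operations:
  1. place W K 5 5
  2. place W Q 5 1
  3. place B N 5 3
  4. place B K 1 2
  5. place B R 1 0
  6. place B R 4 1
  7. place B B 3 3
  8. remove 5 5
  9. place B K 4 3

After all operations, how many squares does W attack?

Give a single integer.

Answer: 7

Derivation:
Op 1: place WK@(5,5)
Op 2: place WQ@(5,1)
Op 3: place BN@(5,3)
Op 4: place BK@(1,2)
Op 5: place BR@(1,0)
Op 6: place BR@(4,1)
Op 7: place BB@(3,3)
Op 8: remove (5,5)
Op 9: place BK@(4,3)
Per-piece attacks for W:
  WQ@(5,1): attacks (5,2) (5,3) (5,0) (4,1) (4,2) (3,3) (4,0) [ray(0,1) blocked at (5,3); ray(-1,0) blocked at (4,1); ray(-1,1) blocked at (3,3)]
Union (7 distinct): (3,3) (4,0) (4,1) (4,2) (5,0) (5,2) (5,3)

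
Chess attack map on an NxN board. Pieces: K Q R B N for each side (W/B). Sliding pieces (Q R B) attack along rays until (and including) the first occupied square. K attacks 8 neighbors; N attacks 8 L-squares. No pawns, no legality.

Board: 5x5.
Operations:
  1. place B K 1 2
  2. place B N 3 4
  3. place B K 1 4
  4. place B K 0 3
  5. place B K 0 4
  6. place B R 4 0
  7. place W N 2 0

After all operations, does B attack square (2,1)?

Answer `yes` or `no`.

Op 1: place BK@(1,2)
Op 2: place BN@(3,4)
Op 3: place BK@(1,4)
Op 4: place BK@(0,3)
Op 5: place BK@(0,4)
Op 6: place BR@(4,0)
Op 7: place WN@(2,0)
Per-piece attacks for B:
  BK@(0,3): attacks (0,4) (0,2) (1,3) (1,4) (1,2)
  BK@(0,4): attacks (0,3) (1,4) (1,3)
  BK@(1,2): attacks (1,3) (1,1) (2,2) (0,2) (2,3) (2,1) (0,3) (0,1)
  BK@(1,4): attacks (1,3) (2,4) (0,4) (2,3) (0,3)
  BN@(3,4): attacks (4,2) (2,2) (1,3)
  BR@(4,0): attacks (4,1) (4,2) (4,3) (4,4) (3,0) (2,0) [ray(-1,0) blocked at (2,0)]
B attacks (2,1): yes

Answer: yes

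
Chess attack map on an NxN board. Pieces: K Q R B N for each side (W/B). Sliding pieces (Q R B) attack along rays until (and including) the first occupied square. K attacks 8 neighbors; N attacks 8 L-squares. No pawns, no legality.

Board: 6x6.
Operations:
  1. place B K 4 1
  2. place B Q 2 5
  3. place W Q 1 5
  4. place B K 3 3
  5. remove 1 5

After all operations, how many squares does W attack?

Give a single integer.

Answer: 0

Derivation:
Op 1: place BK@(4,1)
Op 2: place BQ@(2,5)
Op 3: place WQ@(1,5)
Op 4: place BK@(3,3)
Op 5: remove (1,5)
Per-piece attacks for W:
Union (0 distinct): (none)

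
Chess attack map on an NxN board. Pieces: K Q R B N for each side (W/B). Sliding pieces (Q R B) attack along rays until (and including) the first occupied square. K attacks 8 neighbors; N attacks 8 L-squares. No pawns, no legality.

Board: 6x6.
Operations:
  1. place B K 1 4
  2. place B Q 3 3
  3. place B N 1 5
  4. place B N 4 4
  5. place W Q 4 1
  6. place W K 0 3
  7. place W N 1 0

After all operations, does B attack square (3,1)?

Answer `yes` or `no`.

Op 1: place BK@(1,4)
Op 2: place BQ@(3,3)
Op 3: place BN@(1,5)
Op 4: place BN@(4,4)
Op 5: place WQ@(4,1)
Op 6: place WK@(0,3)
Op 7: place WN@(1,0)
Per-piece attacks for B:
  BK@(1,4): attacks (1,5) (1,3) (2,4) (0,4) (2,5) (2,3) (0,5) (0,3)
  BN@(1,5): attacks (2,3) (3,4) (0,3)
  BQ@(3,3): attacks (3,4) (3,5) (3,2) (3,1) (3,0) (4,3) (5,3) (2,3) (1,3) (0,3) (4,4) (4,2) (5,1) (2,4) (1,5) (2,2) (1,1) (0,0) [ray(-1,0) blocked at (0,3); ray(1,1) blocked at (4,4); ray(-1,1) blocked at (1,5)]
  BN@(4,4): attacks (2,5) (5,2) (3,2) (2,3)
B attacks (3,1): yes

Answer: yes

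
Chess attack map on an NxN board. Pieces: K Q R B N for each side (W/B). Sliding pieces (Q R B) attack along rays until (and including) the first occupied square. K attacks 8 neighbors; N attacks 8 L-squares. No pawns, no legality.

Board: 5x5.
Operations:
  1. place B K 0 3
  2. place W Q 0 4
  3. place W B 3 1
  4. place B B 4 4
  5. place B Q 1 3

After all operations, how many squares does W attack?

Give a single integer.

Answer: 10

Derivation:
Op 1: place BK@(0,3)
Op 2: place WQ@(0,4)
Op 3: place WB@(3,1)
Op 4: place BB@(4,4)
Op 5: place BQ@(1,3)
Per-piece attacks for W:
  WQ@(0,4): attacks (0,3) (1,4) (2,4) (3,4) (4,4) (1,3) [ray(0,-1) blocked at (0,3); ray(1,0) blocked at (4,4); ray(1,-1) blocked at (1,3)]
  WB@(3,1): attacks (4,2) (4,0) (2,2) (1,3) (2,0) [ray(-1,1) blocked at (1,3)]
Union (10 distinct): (0,3) (1,3) (1,4) (2,0) (2,2) (2,4) (3,4) (4,0) (4,2) (4,4)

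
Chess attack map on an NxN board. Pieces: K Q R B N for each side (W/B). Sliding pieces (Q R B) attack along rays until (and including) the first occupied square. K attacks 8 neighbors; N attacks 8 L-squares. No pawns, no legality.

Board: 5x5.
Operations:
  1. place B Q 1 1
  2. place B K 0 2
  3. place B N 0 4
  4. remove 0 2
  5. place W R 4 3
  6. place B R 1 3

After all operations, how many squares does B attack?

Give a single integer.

Answer: 18

Derivation:
Op 1: place BQ@(1,1)
Op 2: place BK@(0,2)
Op 3: place BN@(0,4)
Op 4: remove (0,2)
Op 5: place WR@(4,3)
Op 6: place BR@(1,3)
Per-piece attacks for B:
  BN@(0,4): attacks (1,2) (2,3)
  BQ@(1,1): attacks (1,2) (1,3) (1,0) (2,1) (3,1) (4,1) (0,1) (2,2) (3,3) (4,4) (2,0) (0,2) (0,0) [ray(0,1) blocked at (1,3)]
  BR@(1,3): attacks (1,4) (1,2) (1,1) (2,3) (3,3) (4,3) (0,3) [ray(0,-1) blocked at (1,1); ray(1,0) blocked at (4,3)]
Union (18 distinct): (0,0) (0,1) (0,2) (0,3) (1,0) (1,1) (1,2) (1,3) (1,4) (2,0) (2,1) (2,2) (2,3) (3,1) (3,3) (4,1) (4,3) (4,4)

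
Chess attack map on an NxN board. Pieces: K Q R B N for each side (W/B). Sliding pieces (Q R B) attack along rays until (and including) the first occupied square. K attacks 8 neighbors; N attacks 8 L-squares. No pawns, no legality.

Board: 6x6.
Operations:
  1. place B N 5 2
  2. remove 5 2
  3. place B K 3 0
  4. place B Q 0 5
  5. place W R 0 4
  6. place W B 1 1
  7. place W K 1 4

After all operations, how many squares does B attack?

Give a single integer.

Op 1: place BN@(5,2)
Op 2: remove (5,2)
Op 3: place BK@(3,0)
Op 4: place BQ@(0,5)
Op 5: place WR@(0,4)
Op 6: place WB@(1,1)
Op 7: place WK@(1,4)
Per-piece attacks for B:
  BQ@(0,5): attacks (0,4) (1,5) (2,5) (3,5) (4,5) (5,5) (1,4) [ray(0,-1) blocked at (0,4); ray(1,-1) blocked at (1,4)]
  BK@(3,0): attacks (3,1) (4,0) (2,0) (4,1) (2,1)
Union (12 distinct): (0,4) (1,4) (1,5) (2,0) (2,1) (2,5) (3,1) (3,5) (4,0) (4,1) (4,5) (5,5)

Answer: 12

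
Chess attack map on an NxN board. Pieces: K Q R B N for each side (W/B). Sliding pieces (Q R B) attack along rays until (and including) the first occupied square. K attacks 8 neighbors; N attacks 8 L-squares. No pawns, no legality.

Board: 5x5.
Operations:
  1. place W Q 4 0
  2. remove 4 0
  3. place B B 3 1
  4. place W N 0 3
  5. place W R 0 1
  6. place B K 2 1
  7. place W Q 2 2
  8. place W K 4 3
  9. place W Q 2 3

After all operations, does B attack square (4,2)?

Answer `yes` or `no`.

Op 1: place WQ@(4,0)
Op 2: remove (4,0)
Op 3: place BB@(3,1)
Op 4: place WN@(0,3)
Op 5: place WR@(0,1)
Op 6: place BK@(2,1)
Op 7: place WQ@(2,2)
Op 8: place WK@(4,3)
Op 9: place WQ@(2,3)
Per-piece attacks for B:
  BK@(2,1): attacks (2,2) (2,0) (3,1) (1,1) (3,2) (3,0) (1,2) (1,0)
  BB@(3,1): attacks (4,2) (4,0) (2,2) (2,0) [ray(-1,1) blocked at (2,2)]
B attacks (4,2): yes

Answer: yes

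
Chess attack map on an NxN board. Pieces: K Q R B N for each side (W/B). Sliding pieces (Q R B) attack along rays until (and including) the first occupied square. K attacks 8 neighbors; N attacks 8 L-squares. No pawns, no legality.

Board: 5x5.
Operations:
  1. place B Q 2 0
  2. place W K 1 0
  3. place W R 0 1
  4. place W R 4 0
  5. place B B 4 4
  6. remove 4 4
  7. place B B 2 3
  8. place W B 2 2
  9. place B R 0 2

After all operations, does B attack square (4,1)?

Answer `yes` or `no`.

Op 1: place BQ@(2,0)
Op 2: place WK@(1,0)
Op 3: place WR@(0,1)
Op 4: place WR@(4,0)
Op 5: place BB@(4,4)
Op 6: remove (4,4)
Op 7: place BB@(2,3)
Op 8: place WB@(2,2)
Op 9: place BR@(0,2)
Per-piece attacks for B:
  BR@(0,2): attacks (0,3) (0,4) (0,1) (1,2) (2,2) [ray(0,-1) blocked at (0,1); ray(1,0) blocked at (2,2)]
  BQ@(2,0): attacks (2,1) (2,2) (3,0) (4,0) (1,0) (3,1) (4,2) (1,1) (0,2) [ray(0,1) blocked at (2,2); ray(1,0) blocked at (4,0); ray(-1,0) blocked at (1,0); ray(-1,1) blocked at (0,2)]
  BB@(2,3): attacks (3,4) (3,2) (4,1) (1,4) (1,2) (0,1) [ray(-1,-1) blocked at (0,1)]
B attacks (4,1): yes

Answer: yes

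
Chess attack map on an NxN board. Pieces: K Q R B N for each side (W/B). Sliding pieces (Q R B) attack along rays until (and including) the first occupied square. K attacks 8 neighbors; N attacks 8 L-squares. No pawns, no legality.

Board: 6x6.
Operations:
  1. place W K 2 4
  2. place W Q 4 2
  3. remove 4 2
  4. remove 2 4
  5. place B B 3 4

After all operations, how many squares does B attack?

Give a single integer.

Op 1: place WK@(2,4)
Op 2: place WQ@(4,2)
Op 3: remove (4,2)
Op 4: remove (2,4)
Op 5: place BB@(3,4)
Per-piece attacks for B:
  BB@(3,4): attacks (4,5) (4,3) (5,2) (2,5) (2,3) (1,2) (0,1)
Union (7 distinct): (0,1) (1,2) (2,3) (2,5) (4,3) (4,5) (5,2)

Answer: 7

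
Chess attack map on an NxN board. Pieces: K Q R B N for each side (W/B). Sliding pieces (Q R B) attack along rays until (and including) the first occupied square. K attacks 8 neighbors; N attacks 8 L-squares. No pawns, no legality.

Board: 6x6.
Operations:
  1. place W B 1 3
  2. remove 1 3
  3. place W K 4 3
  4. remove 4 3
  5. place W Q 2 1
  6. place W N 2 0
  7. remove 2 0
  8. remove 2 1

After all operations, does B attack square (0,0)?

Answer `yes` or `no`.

Op 1: place WB@(1,3)
Op 2: remove (1,3)
Op 3: place WK@(4,3)
Op 4: remove (4,3)
Op 5: place WQ@(2,1)
Op 6: place WN@(2,0)
Op 7: remove (2,0)
Op 8: remove (2,1)
Per-piece attacks for B:
B attacks (0,0): no

Answer: no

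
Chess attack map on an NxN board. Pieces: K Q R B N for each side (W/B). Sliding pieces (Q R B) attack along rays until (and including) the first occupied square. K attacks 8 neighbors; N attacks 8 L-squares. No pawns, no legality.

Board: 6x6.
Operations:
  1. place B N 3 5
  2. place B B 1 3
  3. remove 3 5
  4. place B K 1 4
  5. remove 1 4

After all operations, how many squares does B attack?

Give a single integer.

Op 1: place BN@(3,5)
Op 2: place BB@(1,3)
Op 3: remove (3,5)
Op 4: place BK@(1,4)
Op 5: remove (1,4)
Per-piece attacks for B:
  BB@(1,3): attacks (2,4) (3,5) (2,2) (3,1) (4,0) (0,4) (0,2)
Union (7 distinct): (0,2) (0,4) (2,2) (2,4) (3,1) (3,5) (4,0)

Answer: 7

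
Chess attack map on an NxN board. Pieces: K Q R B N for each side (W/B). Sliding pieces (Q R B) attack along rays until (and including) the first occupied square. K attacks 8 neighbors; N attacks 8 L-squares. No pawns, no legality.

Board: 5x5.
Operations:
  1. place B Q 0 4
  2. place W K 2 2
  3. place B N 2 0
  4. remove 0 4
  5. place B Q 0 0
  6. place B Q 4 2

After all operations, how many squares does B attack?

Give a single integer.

Op 1: place BQ@(0,4)
Op 2: place WK@(2,2)
Op 3: place BN@(2,0)
Op 4: remove (0,4)
Op 5: place BQ@(0,0)
Op 6: place BQ@(4,2)
Per-piece attacks for B:
  BQ@(0,0): attacks (0,1) (0,2) (0,3) (0,4) (1,0) (2,0) (1,1) (2,2) [ray(1,0) blocked at (2,0); ray(1,1) blocked at (2,2)]
  BN@(2,0): attacks (3,2) (4,1) (1,2) (0,1)
  BQ@(4,2): attacks (4,3) (4,4) (4,1) (4,0) (3,2) (2,2) (3,3) (2,4) (3,1) (2,0) [ray(-1,0) blocked at (2,2); ray(-1,-1) blocked at (2,0)]
Union (17 distinct): (0,1) (0,2) (0,3) (0,4) (1,0) (1,1) (1,2) (2,0) (2,2) (2,4) (3,1) (3,2) (3,3) (4,0) (4,1) (4,3) (4,4)

Answer: 17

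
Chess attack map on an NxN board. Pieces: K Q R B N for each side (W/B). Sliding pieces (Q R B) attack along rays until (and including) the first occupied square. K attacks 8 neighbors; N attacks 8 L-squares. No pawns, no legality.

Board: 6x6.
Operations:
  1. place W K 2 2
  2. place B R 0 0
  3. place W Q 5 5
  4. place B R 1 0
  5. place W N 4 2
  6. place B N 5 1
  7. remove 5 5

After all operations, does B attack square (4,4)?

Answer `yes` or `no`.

Op 1: place WK@(2,2)
Op 2: place BR@(0,0)
Op 3: place WQ@(5,5)
Op 4: place BR@(1,0)
Op 5: place WN@(4,2)
Op 6: place BN@(5,1)
Op 7: remove (5,5)
Per-piece attacks for B:
  BR@(0,0): attacks (0,1) (0,2) (0,3) (0,4) (0,5) (1,0) [ray(1,0) blocked at (1,0)]
  BR@(1,0): attacks (1,1) (1,2) (1,3) (1,4) (1,5) (2,0) (3,0) (4,0) (5,0) (0,0) [ray(-1,0) blocked at (0,0)]
  BN@(5,1): attacks (4,3) (3,2) (3,0)
B attacks (4,4): no

Answer: no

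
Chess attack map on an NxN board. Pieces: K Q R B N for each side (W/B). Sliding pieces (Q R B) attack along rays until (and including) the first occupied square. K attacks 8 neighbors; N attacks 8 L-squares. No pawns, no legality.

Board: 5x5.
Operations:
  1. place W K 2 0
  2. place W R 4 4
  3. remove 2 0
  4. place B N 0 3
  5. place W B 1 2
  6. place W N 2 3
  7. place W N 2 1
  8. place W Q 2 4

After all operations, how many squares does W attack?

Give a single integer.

Answer: 19

Derivation:
Op 1: place WK@(2,0)
Op 2: place WR@(4,4)
Op 3: remove (2,0)
Op 4: place BN@(0,3)
Op 5: place WB@(1,2)
Op 6: place WN@(2,3)
Op 7: place WN@(2,1)
Op 8: place WQ@(2,4)
Per-piece attacks for W:
  WB@(1,2): attacks (2,3) (2,1) (0,3) (0,1) [ray(1,1) blocked at (2,3); ray(1,-1) blocked at (2,1); ray(-1,1) blocked at (0,3)]
  WN@(2,1): attacks (3,3) (4,2) (1,3) (0,2) (4,0) (0,0)
  WN@(2,3): attacks (4,4) (0,4) (3,1) (4,2) (1,1) (0,2)
  WQ@(2,4): attacks (2,3) (3,4) (4,4) (1,4) (0,4) (3,3) (4,2) (1,3) (0,2) [ray(0,-1) blocked at (2,3); ray(1,0) blocked at (4,4)]
  WR@(4,4): attacks (4,3) (4,2) (4,1) (4,0) (3,4) (2,4) [ray(-1,0) blocked at (2,4)]
Union (19 distinct): (0,0) (0,1) (0,2) (0,3) (0,4) (1,1) (1,3) (1,4) (2,1) (2,3) (2,4) (3,1) (3,3) (3,4) (4,0) (4,1) (4,2) (4,3) (4,4)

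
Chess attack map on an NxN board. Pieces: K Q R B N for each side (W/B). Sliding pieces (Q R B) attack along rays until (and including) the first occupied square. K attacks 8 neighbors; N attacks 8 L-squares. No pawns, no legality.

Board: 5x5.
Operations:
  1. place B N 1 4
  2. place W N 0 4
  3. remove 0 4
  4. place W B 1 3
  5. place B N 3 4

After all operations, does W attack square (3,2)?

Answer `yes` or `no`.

Op 1: place BN@(1,4)
Op 2: place WN@(0,4)
Op 3: remove (0,4)
Op 4: place WB@(1,3)
Op 5: place BN@(3,4)
Per-piece attacks for W:
  WB@(1,3): attacks (2,4) (2,2) (3,1) (4,0) (0,4) (0,2)
W attacks (3,2): no

Answer: no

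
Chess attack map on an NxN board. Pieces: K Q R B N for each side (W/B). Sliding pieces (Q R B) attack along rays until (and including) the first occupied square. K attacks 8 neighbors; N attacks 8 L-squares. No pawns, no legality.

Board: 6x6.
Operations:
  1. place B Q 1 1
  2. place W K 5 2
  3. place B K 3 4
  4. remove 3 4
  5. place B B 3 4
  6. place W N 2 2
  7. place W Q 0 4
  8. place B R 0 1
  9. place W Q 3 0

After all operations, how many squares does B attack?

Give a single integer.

Answer: 22

Derivation:
Op 1: place BQ@(1,1)
Op 2: place WK@(5,2)
Op 3: place BK@(3,4)
Op 4: remove (3,4)
Op 5: place BB@(3,4)
Op 6: place WN@(2,2)
Op 7: place WQ@(0,4)
Op 8: place BR@(0,1)
Op 9: place WQ@(3,0)
Per-piece attacks for B:
  BR@(0,1): attacks (0,2) (0,3) (0,4) (0,0) (1,1) [ray(0,1) blocked at (0,4); ray(1,0) blocked at (1,1)]
  BQ@(1,1): attacks (1,2) (1,3) (1,4) (1,5) (1,0) (2,1) (3,1) (4,1) (5,1) (0,1) (2,2) (2,0) (0,2) (0,0) [ray(-1,0) blocked at (0,1); ray(1,1) blocked at (2,2)]
  BB@(3,4): attacks (4,5) (4,3) (5,2) (2,5) (2,3) (1,2) (0,1) [ray(1,-1) blocked at (5,2); ray(-1,-1) blocked at (0,1)]
Union (22 distinct): (0,0) (0,1) (0,2) (0,3) (0,4) (1,0) (1,1) (1,2) (1,3) (1,4) (1,5) (2,0) (2,1) (2,2) (2,3) (2,5) (3,1) (4,1) (4,3) (4,5) (5,1) (5,2)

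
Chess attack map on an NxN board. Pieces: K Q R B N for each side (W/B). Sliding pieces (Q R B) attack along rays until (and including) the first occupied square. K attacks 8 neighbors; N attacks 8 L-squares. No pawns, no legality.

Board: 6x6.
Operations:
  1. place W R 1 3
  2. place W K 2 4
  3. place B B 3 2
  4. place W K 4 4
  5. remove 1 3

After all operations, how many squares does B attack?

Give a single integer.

Op 1: place WR@(1,3)
Op 2: place WK@(2,4)
Op 3: place BB@(3,2)
Op 4: place WK@(4,4)
Op 5: remove (1,3)
Per-piece attacks for B:
  BB@(3,2): attacks (4,3) (5,4) (4,1) (5,0) (2,3) (1,4) (0,5) (2,1) (1,0)
Union (9 distinct): (0,5) (1,0) (1,4) (2,1) (2,3) (4,1) (4,3) (5,0) (5,4)

Answer: 9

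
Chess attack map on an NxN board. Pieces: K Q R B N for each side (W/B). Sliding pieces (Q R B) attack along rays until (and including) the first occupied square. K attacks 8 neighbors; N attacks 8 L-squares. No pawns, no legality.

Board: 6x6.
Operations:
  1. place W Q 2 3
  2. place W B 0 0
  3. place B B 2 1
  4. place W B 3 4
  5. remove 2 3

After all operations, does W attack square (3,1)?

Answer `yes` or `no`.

Answer: no

Derivation:
Op 1: place WQ@(2,3)
Op 2: place WB@(0,0)
Op 3: place BB@(2,1)
Op 4: place WB@(3,4)
Op 5: remove (2,3)
Per-piece attacks for W:
  WB@(0,0): attacks (1,1) (2,2) (3,3) (4,4) (5,5)
  WB@(3,4): attacks (4,5) (4,3) (5,2) (2,5) (2,3) (1,2) (0,1)
W attacks (3,1): no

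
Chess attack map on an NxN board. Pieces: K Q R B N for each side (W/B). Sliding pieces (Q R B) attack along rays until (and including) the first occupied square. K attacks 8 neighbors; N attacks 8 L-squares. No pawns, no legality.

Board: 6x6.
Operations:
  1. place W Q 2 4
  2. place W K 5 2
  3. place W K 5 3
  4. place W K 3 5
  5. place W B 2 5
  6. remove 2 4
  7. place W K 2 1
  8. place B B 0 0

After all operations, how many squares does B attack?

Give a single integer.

Op 1: place WQ@(2,4)
Op 2: place WK@(5,2)
Op 3: place WK@(5,3)
Op 4: place WK@(3,5)
Op 5: place WB@(2,5)
Op 6: remove (2,4)
Op 7: place WK@(2,1)
Op 8: place BB@(0,0)
Per-piece attacks for B:
  BB@(0,0): attacks (1,1) (2,2) (3,3) (4,4) (5,5)
Union (5 distinct): (1,1) (2,2) (3,3) (4,4) (5,5)

Answer: 5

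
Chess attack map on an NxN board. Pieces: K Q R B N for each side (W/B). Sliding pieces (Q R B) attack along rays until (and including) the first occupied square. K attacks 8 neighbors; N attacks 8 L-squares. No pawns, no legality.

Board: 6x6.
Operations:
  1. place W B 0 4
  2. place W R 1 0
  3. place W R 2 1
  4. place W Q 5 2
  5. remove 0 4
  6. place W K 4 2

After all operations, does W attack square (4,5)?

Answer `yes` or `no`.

Op 1: place WB@(0,4)
Op 2: place WR@(1,0)
Op 3: place WR@(2,1)
Op 4: place WQ@(5,2)
Op 5: remove (0,4)
Op 6: place WK@(4,2)
Per-piece attacks for W:
  WR@(1,0): attacks (1,1) (1,2) (1,3) (1,4) (1,5) (2,0) (3,0) (4,0) (5,0) (0,0)
  WR@(2,1): attacks (2,2) (2,3) (2,4) (2,5) (2,0) (3,1) (4,1) (5,1) (1,1) (0,1)
  WK@(4,2): attacks (4,3) (4,1) (5,2) (3,2) (5,3) (5,1) (3,3) (3,1)
  WQ@(5,2): attacks (5,3) (5,4) (5,5) (5,1) (5,0) (4,2) (4,3) (3,4) (2,5) (4,1) (3,0) [ray(-1,0) blocked at (4,2)]
W attacks (4,5): no

Answer: no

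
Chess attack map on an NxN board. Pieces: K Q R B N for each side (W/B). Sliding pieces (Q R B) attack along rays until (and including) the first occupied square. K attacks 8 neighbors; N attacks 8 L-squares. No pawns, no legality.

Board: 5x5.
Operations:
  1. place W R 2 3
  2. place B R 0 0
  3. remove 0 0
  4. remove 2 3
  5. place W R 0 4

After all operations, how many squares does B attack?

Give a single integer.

Op 1: place WR@(2,3)
Op 2: place BR@(0,0)
Op 3: remove (0,0)
Op 4: remove (2,3)
Op 5: place WR@(0,4)
Per-piece attacks for B:
Union (0 distinct): (none)

Answer: 0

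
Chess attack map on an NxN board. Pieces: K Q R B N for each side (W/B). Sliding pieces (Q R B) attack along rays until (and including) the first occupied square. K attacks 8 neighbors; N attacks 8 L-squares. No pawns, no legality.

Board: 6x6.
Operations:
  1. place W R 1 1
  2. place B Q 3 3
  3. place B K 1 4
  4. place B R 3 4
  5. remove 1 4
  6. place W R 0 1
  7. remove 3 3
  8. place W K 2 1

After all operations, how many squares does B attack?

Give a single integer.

Op 1: place WR@(1,1)
Op 2: place BQ@(3,3)
Op 3: place BK@(1,4)
Op 4: place BR@(3,4)
Op 5: remove (1,4)
Op 6: place WR@(0,1)
Op 7: remove (3,3)
Op 8: place WK@(2,1)
Per-piece attacks for B:
  BR@(3,4): attacks (3,5) (3,3) (3,2) (3,1) (3,0) (4,4) (5,4) (2,4) (1,4) (0,4)
Union (10 distinct): (0,4) (1,4) (2,4) (3,0) (3,1) (3,2) (3,3) (3,5) (4,4) (5,4)

Answer: 10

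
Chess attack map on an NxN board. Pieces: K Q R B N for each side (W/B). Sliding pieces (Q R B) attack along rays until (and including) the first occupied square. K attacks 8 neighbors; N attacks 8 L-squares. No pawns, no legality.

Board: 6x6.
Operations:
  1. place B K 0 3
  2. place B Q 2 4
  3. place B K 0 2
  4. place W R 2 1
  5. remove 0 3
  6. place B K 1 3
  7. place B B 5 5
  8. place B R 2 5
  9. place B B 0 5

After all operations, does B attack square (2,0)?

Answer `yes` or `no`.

Answer: no

Derivation:
Op 1: place BK@(0,3)
Op 2: place BQ@(2,4)
Op 3: place BK@(0,2)
Op 4: place WR@(2,1)
Op 5: remove (0,3)
Op 6: place BK@(1,3)
Op 7: place BB@(5,5)
Op 8: place BR@(2,5)
Op 9: place BB@(0,5)
Per-piece attacks for B:
  BK@(0,2): attacks (0,3) (0,1) (1,2) (1,3) (1,1)
  BB@(0,5): attacks (1,4) (2,3) (3,2) (4,1) (5,0)
  BK@(1,3): attacks (1,4) (1,2) (2,3) (0,3) (2,4) (2,2) (0,4) (0,2)
  BQ@(2,4): attacks (2,5) (2,3) (2,2) (2,1) (3,4) (4,4) (5,4) (1,4) (0,4) (3,5) (3,3) (4,2) (5,1) (1,5) (1,3) [ray(0,1) blocked at (2,5); ray(0,-1) blocked at (2,1); ray(-1,-1) blocked at (1,3)]
  BR@(2,5): attacks (2,4) (3,5) (4,5) (5,5) (1,5) (0,5) [ray(0,-1) blocked at (2,4); ray(1,0) blocked at (5,5); ray(-1,0) blocked at (0,5)]
  BB@(5,5): attacks (4,4) (3,3) (2,2) (1,1) (0,0)
B attacks (2,0): no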